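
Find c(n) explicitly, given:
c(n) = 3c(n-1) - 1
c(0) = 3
First-order linear non-homogeneous.
Homogeneous solution: c_h(n) = A·(3)^n.
Try constant particular solution c_p = K: K = 3K - 1 ⇒ K = \frac{1}{2}.
General: c(n) = A·(3)^n + \frac{1}{2}.
Apply c(0) = 3: A + \frac{1}{2} = 3 ⇒ A = \frac{5}{2}.
So c(n) = \frac{5 \cdot 3^{n}}{2} + \frac{1}{2}.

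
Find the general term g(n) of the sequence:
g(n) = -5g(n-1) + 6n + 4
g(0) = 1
First-order linear with linear forcing.
Homogeneous solution: g_h(n) = A·(-5)^n.
Try particular g_p(n) = pn + q. Substituting:
  pn + q = -5(p(n-1) + q) + 6n + 4.
Matching the n-coefficient: p = -5p + 6 ⇒ p = 1.
Matching constants: q = 5p - 5q + 4 ⇒ q = \frac{3}{2}.
General: g(n) = A·(-5)^n + n + \frac{3}{2}.
Apply g(0) = 1: A + \frac{3}{2} = 1 ⇒ A = - \frac{1}{2}.
So g(n) = - \frac{\left(-5\right)^{n}}{2} + n + \frac{3}{2}.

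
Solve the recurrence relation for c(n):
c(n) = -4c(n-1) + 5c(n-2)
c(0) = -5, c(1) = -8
Characteristic equation: x² + 4x - 5 = 0, which factors as (x - (-5))(x - (1)) = 0.
Roots r₁ = -5, r₂ = 1 (distinct).
General solution: c(n) = A·(-5)^n + B·(1)^n.
From c(0) = -5: A + B = -5.
From c(1) = -8: -5A + B = -8.
Solving: A = \frac{1}{2}, B = - \frac{11}{2}.
So c(n) = \frac{\left(-5\right)^{n}}{2} - \frac{11}{2}.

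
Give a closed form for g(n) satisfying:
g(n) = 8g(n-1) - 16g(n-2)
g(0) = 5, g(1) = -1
Characteristic equation: x² - 8x + 16 = 0, which is (x - (4))².
Repeated root r = 4.
General solution: g(n) = (A + Bn)·(4)^n.
From g(0) = 5: A = 5.
From g(1) = -1: (A + B)·(4) = -1 ⇒ B = - \frac{21}{4}.
So g(n) = \left(5 - \frac{21 n}{4}\right) \cdot (4)^n.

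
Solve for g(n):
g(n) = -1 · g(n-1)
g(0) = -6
Pure geometric recurrence with ratio -1.
By induction g(n) = g(0) · (-1)^n = - 6 \left(-1\right)^{n}.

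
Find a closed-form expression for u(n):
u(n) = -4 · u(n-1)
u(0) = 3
Pure geometric recurrence with ratio -4.
By induction u(n) = u(0) · (-4)^n = 3 \left(-4\right)^{n}.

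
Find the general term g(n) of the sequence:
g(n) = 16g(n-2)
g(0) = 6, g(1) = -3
Characteristic equation: x² - 16 = 0, which factors as (x - (4))(x - (-4)) = 0.
Roots r₁ = 4, r₂ = -4 (distinct).
General solution: g(n) = A·(4)^n + B·(-4)^n.
From g(0) = 6: A + B = 6.
From g(1) = -3: 4A - 4B = -3.
Solving: A = \frac{21}{8}, B = \frac{27}{8}.
So g(n) = \frac{27 \left(-4\right)^{n}}{8} + \frac{21 \cdot 4^{n}}{8}.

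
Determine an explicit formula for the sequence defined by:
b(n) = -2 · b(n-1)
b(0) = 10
Pure geometric recurrence with ratio -2.
By induction b(n) = b(0) · (-2)^n = 10 \left(-2\right)^{n}.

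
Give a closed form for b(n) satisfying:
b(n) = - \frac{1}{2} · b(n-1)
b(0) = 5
Pure geometric recurrence with ratio - \frac{1}{2}.
By induction b(n) = b(0) · (- \frac{1}{2})^n = 5 \left(- \frac{1}{2}\right)^{n}.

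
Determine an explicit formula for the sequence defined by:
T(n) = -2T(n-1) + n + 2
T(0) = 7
First-order linear with linear forcing.
Homogeneous solution: T_h(n) = A·(-2)^n.
Try particular T_p(n) = pn + q. Substituting:
  pn + q = -2(p(n-1) + q) + n + 2.
Matching the n-coefficient: p = -2p + 1 ⇒ p = \frac{1}{3}.
Matching constants: q = 2p - 2q + 2 ⇒ q = \frac{8}{9}.
General: T(n) = A·(-2)^n + \frac{n}{3} + \frac{8}{9}.
Apply T(0) = 7: A + \frac{8}{9} = 7 ⇒ A = \frac{55}{9}.
So T(n) = \frac{55 \left(-2\right)^{n}}{9} + \frac{n}{3} + \frac{8}{9}.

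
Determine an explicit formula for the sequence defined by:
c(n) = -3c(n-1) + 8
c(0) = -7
First-order linear non-homogeneous.
Homogeneous solution: c_h(n) = A·(-3)^n.
Try constant particular solution c_p = K: K = -3K + 8 ⇒ K = 2.
General: c(n) = A·(-3)^n + 2.
Apply c(0) = -7: A + 2 = -7 ⇒ A = -9.
So c(n) = 2 - 9 \left(-3\right)^{n}.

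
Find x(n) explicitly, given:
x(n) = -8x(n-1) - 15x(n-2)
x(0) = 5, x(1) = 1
Characteristic equation: x² + 8x + 15 = 0, which factors as (x - (-3))(x - (-5)) = 0.
Roots r₁ = -3, r₂ = -5 (distinct).
General solution: x(n) = A·(-3)^n + B·(-5)^n.
From x(0) = 5: A + B = 5.
From x(1) = 1: -3A - 5B = 1.
Solving: A = 13, B = -8.
So x(n) = 13 \left(-3\right)^{n} - 8 \left(-5\right)^{n}.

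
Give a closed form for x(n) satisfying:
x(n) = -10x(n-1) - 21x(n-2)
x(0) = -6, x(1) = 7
Characteristic equation: x² + 10x + 21 = 0, which factors as (x - (-7))(x - (-3)) = 0.
Roots r₁ = -7, r₂ = -3 (distinct).
General solution: x(n) = A·(-7)^n + B·(-3)^n.
From x(0) = -6: A + B = -6.
From x(1) = 7: -7A - 3B = 7.
Solving: A = \frac{11}{4}, B = - \frac{35}{4}.
So x(n) = - \frac{35 \left(-3\right)^{n}}{4} + \frac{11 \left(-7\right)^{n}}{4}.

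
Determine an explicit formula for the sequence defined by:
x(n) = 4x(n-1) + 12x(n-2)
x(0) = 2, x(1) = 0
Characteristic equation: x² - 4x - 12 = 0, which factors as (x - (6))(x - (-2)) = 0.
Roots r₁ = 6, r₂ = -2 (distinct).
General solution: x(n) = A·(6)^n + B·(-2)^n.
From x(0) = 2: A + B = 2.
From x(1) = 0: 6A - 2B = 0.
Solving: A = \frac{1}{2}, B = \frac{3}{2}.
So x(n) = \frac{3 \left(-2\right)^{n}}{2} + \frac{6^{n}}{2}.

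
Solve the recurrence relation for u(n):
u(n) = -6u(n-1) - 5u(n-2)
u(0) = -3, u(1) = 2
Characteristic equation: x² + 6x + 5 = 0, which factors as (x - (-5))(x - (-1)) = 0.
Roots r₁ = -5, r₂ = -1 (distinct).
General solution: u(n) = A·(-5)^n + B·(-1)^n.
From u(0) = -3: A + B = -3.
From u(1) = 2: -5A - B = 2.
Solving: A = \frac{1}{4}, B = - \frac{13}{4}.
So u(n) = - \frac{13 \left(-1\right)^{n}}{4} + \frac{\left(-5\right)^{n}}{4}.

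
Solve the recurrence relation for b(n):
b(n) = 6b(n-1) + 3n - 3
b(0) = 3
First-order linear with linear forcing.
Homogeneous solution: b_h(n) = A·(6)^n.
Try particular b_p(n) = pn + q. Substituting:
  pn + q = 6(p(n-1) + q) + 3n - 3.
Matching the n-coefficient: p = 6p + 3 ⇒ p = - \frac{3}{5}.
Matching constants: q = -6p + 6q - 3 ⇒ q = - \frac{3}{25}.
General: b(n) = A·(6)^n - \frac{3 n}{5} - \frac{3}{25}.
Apply b(0) = 3: A - \frac{3}{25} = 3 ⇒ A = \frac{78}{25}.
So b(n) = \frac{78 \cdot 6^{n}}{25} - \frac{3 n}{5} - \frac{3}{25}.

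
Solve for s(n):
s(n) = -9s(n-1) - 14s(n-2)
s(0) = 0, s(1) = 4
Characteristic equation: x² + 9x + 14 = 0, which factors as (x - (-7))(x - (-2)) = 0.
Roots r₁ = -7, r₂ = -2 (distinct).
General solution: s(n) = A·(-7)^n + B·(-2)^n.
From s(0) = 0: A + B = 0.
From s(1) = 4: -7A - 2B = 4.
Solving: A = - \frac{4}{5}, B = \frac{4}{5}.
So s(n) = \frac{4 \left(-2\right)^{n}}{5} - \frac{4 \left(-7\right)^{n}}{5}.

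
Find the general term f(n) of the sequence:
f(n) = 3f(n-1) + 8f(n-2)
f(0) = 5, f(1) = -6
Characteristic equation: x² - 3x - 8 = 0.
Discriminant Δ = (3)² + 4·(8) = 41.
Roots r₁,₂ = (3 ± √41)/2, so r₁ = \frac{3}{2} + \frac{\sqrt{41}}{2}, r₂ = \frac{3}{2} - \frac{\sqrt{41}}{2}.
General solution: f(n) = A·r₁^n + B·r₂^n.
From the initial conditions, A + B = 5 and r₁A + r₂B = -6.
Since r₁ - r₂ = √41: A = (-6 - (5)r₂)/√41 = \frac{5}{2} - \frac{27 \sqrt{41}}{82}, and B = 5 - A = \frac{27 \sqrt{41}}{82} + \frac{5}{2}.
So f(n) = \left(\frac{5}{2} - \frac{27 \sqrt{41}}{82}\right)\left(\frac{3}{2} + \frac{\sqrt{41}}{2}\right)^n + \left(\frac{27 \sqrt{41}}{82} + \frac{5}{2}\right)\left(\frac{3}{2} - \frac{\sqrt{41}}{2}\right)^n.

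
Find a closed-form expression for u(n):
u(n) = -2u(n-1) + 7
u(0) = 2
First-order linear non-homogeneous.
Homogeneous solution: u_h(n) = A·(-2)^n.
Try constant particular solution u_p = K: K = -2K + 7 ⇒ K = \frac{7}{3}.
General: u(n) = A·(-2)^n + \frac{7}{3}.
Apply u(0) = 2: A + \frac{7}{3} = 2 ⇒ A = - \frac{1}{3}.
So u(n) = \frac{7}{3} - \frac{\left(-2\right)^{n}}{3}.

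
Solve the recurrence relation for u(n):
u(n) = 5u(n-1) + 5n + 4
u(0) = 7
First-order linear with linear forcing.
Homogeneous solution: u_h(n) = A·(5)^n.
Try particular u_p(n) = pn + q. Substituting:
  pn + q = 5(p(n-1) + q) + 5n + 4.
Matching the n-coefficient: p = 5p + 5 ⇒ p = - \frac{5}{4}.
Matching constants: q = -5p + 5q + 4 ⇒ q = - \frac{41}{16}.
General: u(n) = A·(5)^n - \frac{5 n}{4} - \frac{41}{16}.
Apply u(0) = 7: A - \frac{41}{16} = 7 ⇒ A = \frac{153}{16}.
So u(n) = \frac{153 \cdot 5^{n}}{16} - \frac{5 n}{4} - \frac{41}{16}.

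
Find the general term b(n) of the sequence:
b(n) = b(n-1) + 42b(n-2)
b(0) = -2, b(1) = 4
Characteristic equation: x² - x - 42 = 0, which factors as (x - (7))(x - (-6)) = 0.
Roots r₁ = 7, r₂ = -6 (distinct).
General solution: b(n) = A·(7)^n + B·(-6)^n.
From b(0) = -2: A + B = -2.
From b(1) = 4: 7A - 6B = 4.
Solving: A = - \frac{8}{13}, B = - \frac{18}{13}.
So b(n) = - \frac{18 \left(-6\right)^{n}}{13} - \frac{8 \cdot 7^{n}}{13}.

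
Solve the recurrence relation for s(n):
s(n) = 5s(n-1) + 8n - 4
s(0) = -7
First-order linear with linear forcing.
Homogeneous solution: s_h(n) = A·(5)^n.
Try particular s_p(n) = pn + q. Substituting:
  pn + q = 5(p(n-1) + q) + 8n - 4.
Matching the n-coefficient: p = 5p + 8 ⇒ p = -2.
Matching constants: q = -5p + 5q - 4 ⇒ q = - \frac{3}{2}.
General: s(n) = A·(5)^n - 2 n - \frac{3}{2}.
Apply s(0) = -7: A - \frac{3}{2} = -7 ⇒ A = - \frac{11}{2}.
So s(n) = - \frac{11 \cdot 5^{n}}{2} - 2 n - \frac{3}{2}.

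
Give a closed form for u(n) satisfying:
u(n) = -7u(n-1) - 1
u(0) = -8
First-order linear non-homogeneous.
Homogeneous solution: u_h(n) = A·(-7)^n.
Try constant particular solution u_p = K: K = -7K - 1 ⇒ K = - \frac{1}{8}.
General: u(n) = A·(-7)^n - \frac{1}{8}.
Apply u(0) = -8: A - \frac{1}{8} = -8 ⇒ A = - \frac{63}{8}.
So u(n) = - \frac{63 \left(-7\right)^{n}}{8} - \frac{1}{8}.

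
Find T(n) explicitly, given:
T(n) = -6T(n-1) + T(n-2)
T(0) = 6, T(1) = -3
Characteristic equation: x² + 6x - 1 = 0.
Discriminant Δ = (-6)² + 4·(1) = 40.
Roots r₁,₂ = (-6 ± √40)/2, so r₁ = -3 + \sqrt{10}, r₂ = - \sqrt{10} - 3.
General solution: T(n) = A·r₁^n + B·r₂^n.
From the initial conditions, A + B = 6 and r₁A + r₂B = -3.
Since r₁ - r₂ = √40: A = (-3 - (6)r₂)/√40 = \frac{3 \sqrt{10}}{4} + 3, and B = 6 - A = 3 - \frac{3 \sqrt{10}}{4}.
So T(n) = \left(\frac{3 \sqrt{10}}{4} + 3\right)\left(-3 + \sqrt{10}\right)^n + \left(3 - \frac{3 \sqrt{10}}{4}\right)\left(- \sqrt{10} - 3\right)^n.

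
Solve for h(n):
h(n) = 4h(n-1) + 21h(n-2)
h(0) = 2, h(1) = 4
Characteristic equation: x² - 4x - 21 = 0, which factors as (x - (-3))(x - (7)) = 0.
Roots r₁ = -3, r₂ = 7 (distinct).
General solution: h(n) = A·(-3)^n + B·(7)^n.
From h(0) = 2: A + B = 2.
From h(1) = 4: -3A + 7B = 4.
Solving: A = 1, B = 1.
So h(n) = \left(-3\right)^{n} + 7^{n}.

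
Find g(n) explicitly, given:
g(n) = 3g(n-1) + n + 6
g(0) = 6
First-order linear with linear forcing.
Homogeneous solution: g_h(n) = A·(3)^n.
Try particular g_p(n) = pn + q. Substituting:
  pn + q = 3(p(n-1) + q) + n + 6.
Matching the n-coefficient: p = 3p + 1 ⇒ p = - \frac{1}{2}.
Matching constants: q = -3p + 3q + 6 ⇒ q = - \frac{15}{4}.
General: g(n) = A·(3)^n - \frac{n}{2} - \frac{15}{4}.
Apply g(0) = 6: A - \frac{15}{4} = 6 ⇒ A = \frac{39}{4}.
So g(n) = \frac{39 \cdot 3^{n}}{4} - \frac{n}{2} - \frac{15}{4}.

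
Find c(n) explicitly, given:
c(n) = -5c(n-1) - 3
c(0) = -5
First-order linear non-homogeneous.
Homogeneous solution: c_h(n) = A·(-5)^n.
Try constant particular solution c_p = K: K = -5K - 3 ⇒ K = - \frac{1}{2}.
General: c(n) = A·(-5)^n - \frac{1}{2}.
Apply c(0) = -5: A - \frac{1}{2} = -5 ⇒ A = - \frac{9}{2}.
So c(n) = - \frac{9 \left(-5\right)^{n}}{2} - \frac{1}{2}.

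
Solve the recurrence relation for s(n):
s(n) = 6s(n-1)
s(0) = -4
This is a homogeneous first-order recurrence with ratio 6.
By induction s(n) = s(0) · (6)^n = - 4 \cdot 6^{n}.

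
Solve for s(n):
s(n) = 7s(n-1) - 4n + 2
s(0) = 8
First-order linear with linear forcing.
Homogeneous solution: s_h(n) = A·(7)^n.
Try particular s_p(n) = pn + q. Substituting:
  pn + q = 7(p(n-1) + q) - 4n + 2.
Matching the n-coefficient: p = 7p - 4 ⇒ p = \frac{2}{3}.
Matching constants: q = -7p + 7q + 2 ⇒ q = \frac{4}{9}.
General: s(n) = A·(7)^n + \frac{2 n}{3} + \frac{4}{9}.
Apply s(0) = 8: A + \frac{4}{9} = 8 ⇒ A = \frac{68}{9}.
So s(n) = \frac{68 \cdot 7^{n}}{9} + \frac{2 n}{3} + \frac{4}{9}.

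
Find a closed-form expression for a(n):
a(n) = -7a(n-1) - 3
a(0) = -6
First-order linear non-homogeneous.
Homogeneous solution: a_h(n) = A·(-7)^n.
Try constant particular solution a_p = K: K = -7K - 3 ⇒ K = - \frac{3}{8}.
General: a(n) = A·(-7)^n - \frac{3}{8}.
Apply a(0) = -6: A - \frac{3}{8} = -6 ⇒ A = - \frac{45}{8}.
So a(n) = - \frac{45 \left(-7\right)^{n}}{8} - \frac{3}{8}.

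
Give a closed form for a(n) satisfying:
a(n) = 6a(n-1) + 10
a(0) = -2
First-order linear non-homogeneous.
Homogeneous solution: a_h(n) = A·(6)^n.
Try constant particular solution a_p = K: K = 6K + 10 ⇒ K = -2.
General: a(n) = A·(6)^n - 2.
Apply a(0) = -2: A - 2 = -2 ⇒ A = 0.
So a(n) = -2.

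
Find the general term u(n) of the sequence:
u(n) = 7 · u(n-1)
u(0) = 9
Pure geometric recurrence with ratio 7.
By induction u(n) = u(0) · (7)^n = 9 \cdot 7^{n}.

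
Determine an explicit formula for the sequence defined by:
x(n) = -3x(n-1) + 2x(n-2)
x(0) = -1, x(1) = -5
Characteristic equation: x² + 3x - 2 = 0.
Discriminant Δ = (-3)² + 4·(2) = 17.
Roots r₁,₂ = (-3 ± √17)/2, so r₁ = - \frac{3}{2} + \frac{\sqrt{17}}{2}, r₂ = - \frac{\sqrt{17}}{2} - \frac{3}{2}.
General solution: x(n) = A·r₁^n + B·r₂^n.
From the initial conditions, A + B = -1 and r₁A + r₂B = -5.
Since r₁ - r₂ = √17: A = (-5 - (-1)r₂)/√17 = - \frac{13 \sqrt{17}}{34} - \frac{1}{2}, and B = -1 - A = - \frac{1}{2} + \frac{13 \sqrt{17}}{34}.
So x(n) = \left(- \frac{13 \sqrt{17}}{34} - \frac{1}{2}\right)\left(- \frac{3}{2} + \frac{\sqrt{17}}{2}\right)^n + \left(- \frac{1}{2} + \frac{13 \sqrt{17}}{34}\right)\left(- \frac{\sqrt{17}}{2} - \frac{3}{2}\right)^n.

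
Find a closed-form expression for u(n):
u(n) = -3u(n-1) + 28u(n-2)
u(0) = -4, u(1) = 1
Characteristic equation: x² + 3x - 28 = 0, which factors as (x - (-7))(x - (4)) = 0.
Roots r₁ = -7, r₂ = 4 (distinct).
General solution: u(n) = A·(-7)^n + B·(4)^n.
From u(0) = -4: A + B = -4.
From u(1) = 1: -7A + 4B = 1.
Solving: A = - \frac{17}{11}, B = - \frac{27}{11}.
So u(n) = - \frac{17 \left(-7\right)^{n}}{11} - \frac{27 \cdot 4^{n}}{11}.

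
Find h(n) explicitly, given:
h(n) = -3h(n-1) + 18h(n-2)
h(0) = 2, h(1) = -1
Characteristic equation: x² + 3x - 18 = 0, which factors as (x - (-6))(x - (3)) = 0.
Roots r₁ = -6, r₂ = 3 (distinct).
General solution: h(n) = A·(-6)^n + B·(3)^n.
From h(0) = 2: A + B = 2.
From h(1) = -1: -6A + 3B = -1.
Solving: A = \frac{7}{9}, B = \frac{11}{9}.
So h(n) = \frac{7 \left(-6\right)^{n}}{9} + \frac{11 \cdot 3^{n}}{9}.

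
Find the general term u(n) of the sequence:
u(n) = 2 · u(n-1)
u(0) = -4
Pure geometric recurrence with ratio 2.
By induction u(n) = u(0) · (2)^n = - 4 \cdot 2^{n}.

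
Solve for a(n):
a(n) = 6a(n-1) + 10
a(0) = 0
First-order linear non-homogeneous.
Homogeneous solution: a_h(n) = A·(6)^n.
Try constant particular solution a_p = K: K = 6K + 10 ⇒ K = -2.
General: a(n) = A·(6)^n - 2.
Apply a(0) = 0: A - 2 = 0 ⇒ A = 2.
So a(n) = 2 \cdot 6^{n} - 2.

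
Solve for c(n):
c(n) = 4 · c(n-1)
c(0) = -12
Pure geometric recurrence with ratio 4.
By induction c(n) = c(0) · (4)^n = - 12 \cdot 4^{n}.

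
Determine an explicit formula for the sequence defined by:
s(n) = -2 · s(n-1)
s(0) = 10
Pure geometric recurrence with ratio -2.
By induction s(n) = s(0) · (-2)^n = 10 \left(-2\right)^{n}.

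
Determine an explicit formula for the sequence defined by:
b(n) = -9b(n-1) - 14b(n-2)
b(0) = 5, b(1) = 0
Characteristic equation: x² + 9x + 14 = 0, which factors as (x - (-7))(x - (-2)) = 0.
Roots r₁ = -7, r₂ = -2 (distinct).
General solution: b(n) = A·(-7)^n + B·(-2)^n.
From b(0) = 5: A + B = 5.
From b(1) = 0: -7A - 2B = 0.
Solving: A = -2, B = 7.
So b(n) = 7 \left(-2\right)^{n} - 2 \left(-7\right)^{n}.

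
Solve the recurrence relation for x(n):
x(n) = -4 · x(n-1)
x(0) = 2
Pure geometric recurrence with ratio -4.
By induction x(n) = x(0) · (-4)^n = 2 \left(-4\right)^{n}.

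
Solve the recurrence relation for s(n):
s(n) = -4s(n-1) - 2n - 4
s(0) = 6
First-order linear with linear forcing.
Homogeneous solution: s_h(n) = A·(-4)^n.
Try particular s_p(n) = pn + q. Substituting:
  pn + q = -4(p(n-1) + q) - 2n - 4.
Matching the n-coefficient: p = -4p - 2 ⇒ p = - \frac{2}{5}.
Matching constants: q = 4p - 4q - 4 ⇒ q = - \frac{28}{25}.
General: s(n) = A·(-4)^n - \frac{2 n}{5} - \frac{28}{25}.
Apply s(0) = 6: A - \frac{28}{25} = 6 ⇒ A = \frac{178}{25}.
So s(n) = \frac{178 \left(-4\right)^{n}}{25} - \frac{2 n}{5} - \frac{28}{25}.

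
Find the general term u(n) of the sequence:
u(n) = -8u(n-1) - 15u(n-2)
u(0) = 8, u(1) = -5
Characteristic equation: x² + 8x + 15 = 0, which factors as (x - (-5))(x - (-3)) = 0.
Roots r₁ = -5, r₂ = -3 (distinct).
General solution: u(n) = A·(-5)^n + B·(-3)^n.
From u(0) = 8: A + B = 8.
From u(1) = -5: -5A - 3B = -5.
Solving: A = - \frac{19}{2}, B = \frac{35}{2}.
So u(n) = \frac{35 \left(-3\right)^{n}}{2} - \frac{19 \left(-5\right)^{n}}{2}.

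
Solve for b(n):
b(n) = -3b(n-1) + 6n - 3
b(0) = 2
First-order linear with linear forcing.
Homogeneous solution: b_h(n) = A·(-3)^n.
Try particular b_p(n) = pn + q. Substituting:
  pn + q = -3(p(n-1) + q) + 6n - 3.
Matching the n-coefficient: p = -3p + 6 ⇒ p = \frac{3}{2}.
Matching constants: q = 3p - 3q - 3 ⇒ q = \frac{3}{8}.
General: b(n) = A·(-3)^n + \frac{3 n}{2} + \frac{3}{8}.
Apply b(0) = 2: A + \frac{3}{8} = 2 ⇒ A = \frac{13}{8}.
So b(n) = \frac{13 \left(-3\right)^{n}}{8} + \frac{3 n}{2} + \frac{3}{8}.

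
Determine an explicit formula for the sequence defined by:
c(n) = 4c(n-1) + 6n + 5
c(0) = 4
First-order linear with linear forcing.
Homogeneous solution: c_h(n) = A·(4)^n.
Try particular c_p(n) = pn + q. Substituting:
  pn + q = 4(p(n-1) + q) + 6n + 5.
Matching the n-coefficient: p = 4p + 6 ⇒ p = -2.
Matching constants: q = -4p + 4q + 5 ⇒ q = - \frac{13}{3}.
General: c(n) = A·(4)^n - 2 n - \frac{13}{3}.
Apply c(0) = 4: A - \frac{13}{3} = 4 ⇒ A = \frac{25}{3}.
So c(n) = \frac{25 \cdot 4^{n}}{3} - 2 n - \frac{13}{3}.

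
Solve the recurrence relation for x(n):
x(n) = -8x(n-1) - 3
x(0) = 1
First-order linear non-homogeneous.
Homogeneous solution: x_h(n) = A·(-8)^n.
Try constant particular solution x_p = K: K = -8K - 3 ⇒ K = - \frac{1}{3}.
General: x(n) = A·(-8)^n - \frac{1}{3}.
Apply x(0) = 1: A - \frac{1}{3} = 1 ⇒ A = \frac{4}{3}.
So x(n) = \frac{4 \left(-8\right)^{n}}{3} - \frac{1}{3}.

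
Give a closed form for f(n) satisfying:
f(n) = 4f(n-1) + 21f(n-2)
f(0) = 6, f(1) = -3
Characteristic equation: x² - 4x - 21 = 0, which factors as (x - (7))(x - (-3)) = 0.
Roots r₁ = 7, r₂ = -3 (distinct).
General solution: f(n) = A·(7)^n + B·(-3)^n.
From f(0) = 6: A + B = 6.
From f(1) = -3: 7A - 3B = -3.
Solving: A = \frac{3}{2}, B = \frac{9}{2}.
So f(n) = \frac{9 \left(-3\right)^{n}}{2} + \frac{3 \cdot 7^{n}}{2}.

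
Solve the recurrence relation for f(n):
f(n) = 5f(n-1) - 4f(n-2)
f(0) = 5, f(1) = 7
Characteristic equation: x² - 5x + 4 = 0, which factors as (x - (4))(x - (1)) = 0.
Roots r₁ = 4, r₂ = 1 (distinct).
General solution: f(n) = A·(4)^n + B·(1)^n.
From f(0) = 5: A + B = 5.
From f(1) = 7: 4A + B = 7.
Solving: A = \frac{2}{3}, B = \frac{13}{3}.
So f(n) = \frac{2 \cdot 4^{n}}{3} + \frac{13}{3}.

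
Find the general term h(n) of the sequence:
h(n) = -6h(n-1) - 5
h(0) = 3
First-order linear non-homogeneous.
Homogeneous solution: h_h(n) = A·(-6)^n.
Try constant particular solution h_p = K: K = -6K - 5 ⇒ K = - \frac{5}{7}.
General: h(n) = A·(-6)^n - \frac{5}{7}.
Apply h(0) = 3: A - \frac{5}{7} = 3 ⇒ A = \frac{26}{7}.
So h(n) = \frac{26 \left(-6\right)^{n}}{7} - \frac{5}{7}.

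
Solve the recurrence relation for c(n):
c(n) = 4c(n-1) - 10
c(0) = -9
First-order linear non-homogeneous.
Homogeneous solution: c_h(n) = A·(4)^n.
Try constant particular solution c_p = K: K = 4K - 10 ⇒ K = \frac{10}{3}.
General: c(n) = A·(4)^n + \frac{10}{3}.
Apply c(0) = -9: A + \frac{10}{3} = -9 ⇒ A = - \frac{37}{3}.
So c(n) = \frac{10}{3} - \frac{37 \cdot 4^{n}}{3}.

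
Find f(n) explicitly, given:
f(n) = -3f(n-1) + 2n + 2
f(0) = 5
First-order linear with linear forcing.
Homogeneous solution: f_h(n) = A·(-3)^n.
Try particular f_p(n) = pn + q. Substituting:
  pn + q = -3(p(n-1) + q) + 2n + 2.
Matching the n-coefficient: p = -3p + 2 ⇒ p = \frac{1}{2}.
Matching constants: q = 3p - 3q + 2 ⇒ q = \frac{7}{8}.
General: f(n) = A·(-3)^n + \frac{n}{2} + \frac{7}{8}.
Apply f(0) = 5: A + \frac{7}{8} = 5 ⇒ A = \frac{33}{8}.
So f(n) = \frac{33 \left(-3\right)^{n}}{8} + \frac{n}{2} + \frac{7}{8}.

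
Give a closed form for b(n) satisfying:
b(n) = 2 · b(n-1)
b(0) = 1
Pure geometric recurrence with ratio 2.
By induction b(n) = b(0) · (2)^n = 2^{n}.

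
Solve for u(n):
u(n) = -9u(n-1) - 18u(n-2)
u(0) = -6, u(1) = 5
Characteristic equation: x² + 9x + 18 = 0, which factors as (x - (-6))(x - (-3)) = 0.
Roots r₁ = -6, r₂ = -3 (distinct).
General solution: u(n) = A·(-6)^n + B·(-3)^n.
From u(0) = -6: A + B = -6.
From u(1) = 5: -6A - 3B = 5.
Solving: A = \frac{13}{3}, B = - \frac{31}{3}.
So u(n) = - \frac{31 \left(-3\right)^{n}}{3} + \frac{13 \left(-6\right)^{n}}{3}.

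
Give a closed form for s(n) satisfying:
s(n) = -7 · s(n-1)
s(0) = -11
Pure geometric recurrence with ratio -7.
By induction s(n) = s(0) · (-7)^n = - 11 \left(-7\right)^{n}.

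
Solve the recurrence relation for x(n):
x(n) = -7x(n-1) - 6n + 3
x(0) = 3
First-order linear with linear forcing.
Homogeneous solution: x_h(n) = A·(-7)^n.
Try particular x_p(n) = pn + q. Substituting:
  pn + q = -7(p(n-1) + q) - 6n + 3.
Matching the n-coefficient: p = -7p - 6 ⇒ p = - \frac{3}{4}.
Matching constants: q = 7p - 7q + 3 ⇒ q = - \frac{9}{32}.
General: x(n) = A·(-7)^n - \frac{3 n}{4} - \frac{9}{32}.
Apply x(0) = 3: A - \frac{9}{32} = 3 ⇒ A = \frac{105}{32}.
So x(n) = \frac{105 \left(-7\right)^{n}}{32} - \frac{3 n}{4} - \frac{9}{32}.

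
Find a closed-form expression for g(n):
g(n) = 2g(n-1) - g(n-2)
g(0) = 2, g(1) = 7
Characteristic equation: x² - 2x + 1 = 0, which is (x - (1))².
Repeated root r = 1.
General solution: g(n) = (A + Bn)·(1)^n.
From g(0) = 2: A = 2.
From g(1) = 7: (A + B)·(1) = 7 ⇒ B = 5.
So g(n) = \left(5 n + 2\right) \cdot (1)^n.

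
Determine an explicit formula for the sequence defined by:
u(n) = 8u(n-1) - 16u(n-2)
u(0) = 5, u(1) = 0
Characteristic equation: x² - 8x + 16 = 0, which is (x - (4))².
Repeated root r = 4.
General solution: u(n) = (A + Bn)·(4)^n.
From u(0) = 5: A = 5.
From u(1) = 0: (A + B)·(4) = 0 ⇒ B = -5.
So u(n) = \left(5 - 5 n\right) \cdot (4)^n.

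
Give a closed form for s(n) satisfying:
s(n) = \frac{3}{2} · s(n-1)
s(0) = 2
Pure geometric recurrence with ratio \frac{3}{2}.
By induction s(n) = s(0) · (\frac{3}{2})^n = 2 \left(\frac{3}{2}\right)^{n}.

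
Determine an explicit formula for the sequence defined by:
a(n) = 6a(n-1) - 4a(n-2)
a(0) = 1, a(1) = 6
Characteristic equation: x² - 6x + 4 = 0.
Discriminant Δ = (6)² + 4·(-4) = 20.
Roots r₁,₂ = (6 ± √20)/2, so r₁ = \sqrt{5} + 3, r₂ = 3 - \sqrt{5}.
General solution: a(n) = A·r₁^n + B·r₂^n.
From the initial conditions, A + B = 1 and r₁A + r₂B = 6.
Since r₁ - r₂ = √20: A = (6 - (1)r₂)/√20 = \frac{1}{2} + \frac{3 \sqrt{5}}{10}, and B = 1 - A = \frac{1}{2} - \frac{3 \sqrt{5}}{10}.
So a(n) = \left(\frac{1}{2} + \frac{3 \sqrt{5}}{10}\right)\left(\sqrt{5} + 3\right)^n + \left(\frac{1}{2} - \frac{3 \sqrt{5}}{10}\right)\left(3 - \sqrt{5}\right)^n.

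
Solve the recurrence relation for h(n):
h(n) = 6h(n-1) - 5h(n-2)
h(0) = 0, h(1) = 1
Characteristic equation: x² - 6x + 5 = 0, which factors as (x - (1))(x - (5)) = 0.
Roots r₁ = 1, r₂ = 5 (distinct).
General solution: h(n) = A·(1)^n + B·(5)^n.
From h(0) = 0: A + B = 0.
From h(1) = 1: A + 5B = 1.
Solving: A = - \frac{1}{4}, B = \frac{1}{4}.
So h(n) = \frac{5^{n}}{4} - \frac{1}{4}.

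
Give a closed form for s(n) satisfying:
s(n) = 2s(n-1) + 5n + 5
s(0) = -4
First-order linear with linear forcing.
Homogeneous solution: s_h(n) = A·(2)^n.
Try particular s_p(n) = pn + q. Substituting:
  pn + q = 2(p(n-1) + q) + 5n + 5.
Matching the n-coefficient: p = 2p + 5 ⇒ p = -5.
Matching constants: q = -2p + 2q + 5 ⇒ q = -15.
General: s(n) = A·(2)^n - 5 n - 15.
Apply s(0) = -4: A - 15 = -4 ⇒ A = 11.
So s(n) = 11 \cdot 2^{n} - 5 n - 15.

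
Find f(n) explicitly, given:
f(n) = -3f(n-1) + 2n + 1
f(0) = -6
First-order linear with linear forcing.
Homogeneous solution: f_h(n) = A·(-3)^n.
Try particular f_p(n) = pn + q. Substituting:
  pn + q = -3(p(n-1) + q) + 2n + 1.
Matching the n-coefficient: p = -3p + 2 ⇒ p = \frac{1}{2}.
Matching constants: q = 3p - 3q + 1 ⇒ q = \frac{5}{8}.
General: f(n) = A·(-3)^n + \frac{n}{2} + \frac{5}{8}.
Apply f(0) = -6: A + \frac{5}{8} = -6 ⇒ A = - \frac{53}{8}.
So f(n) = - \frac{53 \left(-3\right)^{n}}{8} + \frac{n}{2} + \frac{5}{8}.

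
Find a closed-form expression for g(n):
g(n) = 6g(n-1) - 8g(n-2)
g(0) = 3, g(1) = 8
Characteristic equation: x² - 6x + 8 = 0, which factors as (x - (4))(x - (2)) = 0.
Roots r₁ = 4, r₂ = 2 (distinct).
General solution: g(n) = A·(4)^n + B·(2)^n.
From g(0) = 3: A + B = 3.
From g(1) = 8: 4A + 2B = 8.
Solving: A = 1, B = 2.
So g(n) = 2 \cdot 2^{n} + 4^{n}.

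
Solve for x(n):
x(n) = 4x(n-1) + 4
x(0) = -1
First-order linear non-homogeneous.
Homogeneous solution: x_h(n) = A·(4)^n.
Try constant particular solution x_p = K: K = 4K + 4 ⇒ K = - \frac{4}{3}.
General: x(n) = A·(4)^n - \frac{4}{3}.
Apply x(0) = -1: A - \frac{4}{3} = -1 ⇒ A = \frac{1}{3}.
So x(n) = \frac{4^{n}}{3} - \frac{4}{3}.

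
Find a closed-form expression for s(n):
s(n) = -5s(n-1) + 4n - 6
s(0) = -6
First-order linear with linear forcing.
Homogeneous solution: s_h(n) = A·(-5)^n.
Try particular s_p(n) = pn + q. Substituting:
  pn + q = -5(p(n-1) + q) + 4n - 6.
Matching the n-coefficient: p = -5p + 4 ⇒ p = \frac{2}{3}.
Matching constants: q = 5p - 5q - 6 ⇒ q = - \frac{4}{9}.
General: s(n) = A·(-5)^n + \frac{2 n}{3} - \frac{4}{9}.
Apply s(0) = -6: A - \frac{4}{9} = -6 ⇒ A = - \frac{50}{9}.
So s(n) = - \frac{50 \left(-5\right)^{n}}{9} + \frac{2 n}{3} - \frac{4}{9}.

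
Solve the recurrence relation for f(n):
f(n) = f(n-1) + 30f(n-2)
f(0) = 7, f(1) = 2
Characteristic equation: x² - x - 30 = 0, which factors as (x - (6))(x - (-5)) = 0.
Roots r₁ = 6, r₂ = -5 (distinct).
General solution: f(n) = A·(6)^n + B·(-5)^n.
From f(0) = 7: A + B = 7.
From f(1) = 2: 6A - 5B = 2.
Solving: A = \frac{37}{11}, B = \frac{40}{11}.
So f(n) = \frac{40 \left(-5\right)^{n}}{11} + \frac{37 \cdot 6^{n}}{11}.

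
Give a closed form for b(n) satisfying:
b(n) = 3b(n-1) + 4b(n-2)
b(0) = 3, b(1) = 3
Characteristic equation: x² - 3x - 4 = 0, which factors as (x - (-1))(x - (4)) = 0.
Roots r₁ = -1, r₂ = 4 (distinct).
General solution: b(n) = A·(-1)^n + B·(4)^n.
From b(0) = 3: A + B = 3.
From b(1) = 3: -A + 4B = 3.
Solving: A = \frac{9}{5}, B = \frac{6}{5}.
So b(n) = \frac{9 \left(-1\right)^{n}}{5} + \frac{6 \cdot 4^{n}}{5}.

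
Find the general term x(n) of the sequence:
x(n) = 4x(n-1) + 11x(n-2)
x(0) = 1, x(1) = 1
Characteristic equation: x² - 4x - 11 = 0.
Discriminant Δ = (4)² + 4·(11) = 60.
Roots r₁,₂ = (4 ± √60)/2, so r₁ = 2 + \sqrt{15}, r₂ = 2 - \sqrt{15}.
General solution: x(n) = A·r₁^n + B·r₂^n.
From the initial conditions, A + B = 1 and r₁A + r₂B = 1.
Since r₁ - r₂ = √60: A = (1 - (1)r₂)/√60 = \frac{1}{2} - \frac{\sqrt{15}}{30}, and B = 1 - A = \frac{\sqrt{15}}{30} + \frac{1}{2}.
So x(n) = \left(\frac{1}{2} - \frac{\sqrt{15}}{30}\right)\left(2 + \sqrt{15}\right)^n + \left(\frac{\sqrt{15}}{30} + \frac{1}{2}\right)\left(2 - \sqrt{15}\right)^n.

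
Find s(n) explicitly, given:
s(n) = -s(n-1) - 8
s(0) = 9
First-order linear non-homogeneous.
Homogeneous solution: s_h(n) = A·(-1)^n.
Try constant particular solution s_p = K: K = -K - 8 ⇒ K = -4.
General: s(n) = A·(-1)^n - 4.
Apply s(0) = 9: A - 4 = 9 ⇒ A = 13.
So s(n) = 13 \left(-1\right)^{n} - 4.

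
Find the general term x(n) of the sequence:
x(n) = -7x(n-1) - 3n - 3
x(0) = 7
First-order linear with linear forcing.
Homogeneous solution: x_h(n) = A·(-7)^n.
Try particular x_p(n) = pn + q. Substituting:
  pn + q = -7(p(n-1) + q) - 3n - 3.
Matching the n-coefficient: p = -7p - 3 ⇒ p = - \frac{3}{8}.
Matching constants: q = 7p - 7q - 3 ⇒ q = - \frac{45}{64}.
General: x(n) = A·(-7)^n - \frac{3 n}{8} - \frac{45}{64}.
Apply x(0) = 7: A - \frac{45}{64} = 7 ⇒ A = \frac{493}{64}.
So x(n) = \frac{493 \left(-7\right)^{n}}{64} - \frac{3 n}{8} - \frac{45}{64}.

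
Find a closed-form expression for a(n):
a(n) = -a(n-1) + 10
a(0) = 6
First-order linear non-homogeneous.
Homogeneous solution: a_h(n) = A·(-1)^n.
Try constant particular solution a_p = K: K = -K + 10 ⇒ K = 5.
General: a(n) = A·(-1)^n + 5.
Apply a(0) = 6: A + 5 = 6 ⇒ A = 1.
So a(n) = \left(-1\right)^{n} + 5.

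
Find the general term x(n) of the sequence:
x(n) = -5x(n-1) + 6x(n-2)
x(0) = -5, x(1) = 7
Characteristic equation: x² + 5x - 6 = 0, which factors as (x - (1))(x - (-6)) = 0.
Roots r₁ = 1, r₂ = -6 (distinct).
General solution: x(n) = A·(1)^n + B·(-6)^n.
From x(0) = -5: A + B = -5.
From x(1) = 7: A - 6B = 7.
Solving: A = - \frac{23}{7}, B = - \frac{12}{7}.
So x(n) = - \frac{12 \left(-6\right)^{n}}{7} - \frac{23}{7}.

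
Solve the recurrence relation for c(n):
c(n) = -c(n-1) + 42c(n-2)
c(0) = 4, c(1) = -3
Characteristic equation: x² + x - 42 = 0, which factors as (x - (6))(x - (-7)) = 0.
Roots r₁ = 6, r₂ = -7 (distinct).
General solution: c(n) = A·(6)^n + B·(-7)^n.
From c(0) = 4: A + B = 4.
From c(1) = -3: 6A - 7B = -3.
Solving: A = \frac{25}{13}, B = \frac{27}{13}.
So c(n) = \frac{27 \left(-7\right)^{n}}{13} + \frac{25 \cdot 6^{n}}{13}.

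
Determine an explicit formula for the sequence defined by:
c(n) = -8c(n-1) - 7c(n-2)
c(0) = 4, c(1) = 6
Characteristic equation: x² + 8x + 7 = 0, which factors as (x - (-1))(x - (-7)) = 0.
Roots r₁ = -1, r₂ = -7 (distinct).
General solution: c(n) = A·(-1)^n + B·(-7)^n.
From c(0) = 4: A + B = 4.
From c(1) = 6: -A - 7B = 6.
Solving: A = \frac{17}{3}, B = - \frac{5}{3}.
So c(n) = \frac{17 \left(-1\right)^{n}}{3} - \frac{5 \left(-7\right)^{n}}{3}.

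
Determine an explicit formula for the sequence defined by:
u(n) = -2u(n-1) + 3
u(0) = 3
First-order linear non-homogeneous.
Homogeneous solution: u_h(n) = A·(-2)^n.
Try constant particular solution u_p = K: K = -2K + 3 ⇒ K = 1.
General: u(n) = A·(-2)^n + 1.
Apply u(0) = 3: A + 1 = 3 ⇒ A = 2.
So u(n) = 2 \left(-2\right)^{n} + 1.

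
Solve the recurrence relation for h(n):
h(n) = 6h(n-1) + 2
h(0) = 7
First-order linear non-homogeneous.
Homogeneous solution: h_h(n) = A·(6)^n.
Try constant particular solution h_p = K: K = 6K + 2 ⇒ K = - \frac{2}{5}.
General: h(n) = A·(6)^n - \frac{2}{5}.
Apply h(0) = 7: A - \frac{2}{5} = 7 ⇒ A = \frac{37}{5}.
So h(n) = \frac{37 \cdot 6^{n}}{5} - \frac{2}{5}.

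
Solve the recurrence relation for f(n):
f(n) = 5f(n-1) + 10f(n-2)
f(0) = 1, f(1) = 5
Characteristic equation: x² - 5x - 10 = 0.
Discriminant Δ = (5)² + 4·(10) = 65.
Roots r₁,₂ = (5 ± √65)/2, so r₁ = \frac{5}{2} + \frac{\sqrt{65}}{2}, r₂ = \frac{5}{2} - \frac{\sqrt{65}}{2}.
General solution: f(n) = A·r₁^n + B·r₂^n.
From the initial conditions, A + B = 1 and r₁A + r₂B = 5.
Since r₁ - r₂ = √65: A = (5 - (1)r₂)/√65 = \frac{\sqrt{65}}{26} + \frac{1}{2}, and B = 1 - A = \frac{1}{2} - \frac{\sqrt{65}}{26}.
So f(n) = \left(\frac{\sqrt{65}}{26} + \frac{1}{2}\right)\left(\frac{5}{2} + \frac{\sqrt{65}}{2}\right)^n + \left(\frac{1}{2} - \frac{\sqrt{65}}{26}\right)\left(\frac{5}{2} - \frac{\sqrt{65}}{2}\right)^n.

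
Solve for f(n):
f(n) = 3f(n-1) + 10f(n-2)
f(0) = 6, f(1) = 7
Characteristic equation: x² - 3x - 10 = 0, which factors as (x - (5))(x - (-2)) = 0.
Roots r₁ = 5, r₂ = -2 (distinct).
General solution: f(n) = A·(5)^n + B·(-2)^n.
From f(0) = 6: A + B = 6.
From f(1) = 7: 5A - 2B = 7.
Solving: A = \frac{19}{7}, B = \frac{23}{7}.
So f(n) = \frac{23 \left(-2\right)^{n}}{7} + \frac{19 \cdot 5^{n}}{7}.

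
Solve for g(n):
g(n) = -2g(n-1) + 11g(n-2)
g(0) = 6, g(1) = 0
Characteristic equation: x² + 2x - 11 = 0.
Discriminant Δ = (-2)² + 4·(11) = 48.
Roots r₁,₂ = (-2 ± √48)/2, so r₁ = -1 + 2 \sqrt{3}, r₂ = - 2 \sqrt{3} - 1.
General solution: g(n) = A·r₁^n + B·r₂^n.
From the initial conditions, A + B = 6 and r₁A + r₂B = 0.
Since r₁ - r₂ = √48: A = (0 - (6)r₂)/√48 = \frac{\sqrt{3}}{2} + 3, and B = 6 - A = 3 - \frac{\sqrt{3}}{2}.
So g(n) = \left(\frac{\sqrt{3}}{2} + 3\right)\left(-1 + 2 \sqrt{3}\right)^n + \left(3 - \frac{\sqrt{3}}{2}\right)\left(- 2 \sqrt{3} - 1\right)^n.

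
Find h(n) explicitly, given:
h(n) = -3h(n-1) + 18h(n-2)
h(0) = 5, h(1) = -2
Characteristic equation: x² + 3x - 18 = 0, which factors as (x - (3))(x - (-6)) = 0.
Roots r₁ = 3, r₂ = -6 (distinct).
General solution: h(n) = A·(3)^n + B·(-6)^n.
From h(0) = 5: A + B = 5.
From h(1) = -2: 3A - 6B = -2.
Solving: A = \frac{28}{9}, B = \frac{17}{9}.
So h(n) = \frac{17 \left(-6\right)^{n}}{9} + \frac{28 \cdot 3^{n}}{9}.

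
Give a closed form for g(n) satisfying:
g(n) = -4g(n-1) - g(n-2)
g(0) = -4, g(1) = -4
Characteristic equation: x² + 4x + 1 = 0.
Discriminant Δ = (-4)² + 4·(-1) = 12.
Roots r₁,₂ = (-4 ± √12)/2, so r₁ = -2 + \sqrt{3}, r₂ = -2 - \sqrt{3}.
General solution: g(n) = A·r₁^n + B·r₂^n.
From the initial conditions, A + B = -4 and r₁A + r₂B = -4.
Since r₁ - r₂ = √12: A = (-4 - (-4)r₂)/√12 = - 2 \sqrt{3} - 2, and B = -4 - A = -2 + 2 \sqrt{3}.
So g(n) = \left(- 2 \sqrt{3} - 2\right)\left(-2 + \sqrt{3}\right)^n + \left(-2 + 2 \sqrt{3}\right)\left(-2 - \sqrt{3}\right)^n.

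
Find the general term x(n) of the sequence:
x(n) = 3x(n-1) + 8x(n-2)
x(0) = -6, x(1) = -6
Characteristic equation: x² - 3x - 8 = 0.
Discriminant Δ = (3)² + 4·(8) = 41.
Roots r₁,₂ = (3 ± √41)/2, so r₁ = \frac{3}{2} + \frac{\sqrt{41}}{2}, r₂ = \frac{3}{2} - \frac{\sqrt{41}}{2}.
General solution: x(n) = A·r₁^n + B·r₂^n.
From the initial conditions, A + B = -6 and r₁A + r₂B = -6.
Since r₁ - r₂ = √41: A = (-6 - (-6)r₂)/√41 = -3 + \frac{3 \sqrt{41}}{41}, and B = -6 - A = -3 - \frac{3 \sqrt{41}}{41}.
So x(n) = \left(-3 + \frac{3 \sqrt{41}}{41}\right)\left(\frac{3}{2} + \frac{\sqrt{41}}{2}\right)^n + \left(-3 - \frac{3 \sqrt{41}}{41}\right)\left(\frac{3}{2} - \frac{\sqrt{41}}{2}\right)^n.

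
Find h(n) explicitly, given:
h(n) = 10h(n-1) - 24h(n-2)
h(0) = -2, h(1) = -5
Characteristic equation: x² - 10x + 24 = 0, which factors as (x - (4))(x - (6)) = 0.
Roots r₁ = 4, r₂ = 6 (distinct).
General solution: h(n) = A·(4)^n + B·(6)^n.
From h(0) = -2: A + B = -2.
From h(1) = -5: 4A + 6B = -5.
Solving: A = - \frac{7}{2}, B = \frac{3}{2}.
So h(n) = - \frac{7 \cdot 4^{n}}{2} + \frac{3 \cdot 6^{n}}{2}.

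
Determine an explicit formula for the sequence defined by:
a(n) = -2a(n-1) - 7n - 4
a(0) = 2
First-order linear with linear forcing.
Homogeneous solution: a_h(n) = A·(-2)^n.
Try particular a_p(n) = pn + q. Substituting:
  pn + q = -2(p(n-1) + q) - 7n - 4.
Matching the n-coefficient: p = -2p - 7 ⇒ p = - \frac{7}{3}.
Matching constants: q = 2p - 2q - 4 ⇒ q = - \frac{26}{9}.
General: a(n) = A·(-2)^n - \frac{7 n}{3} - \frac{26}{9}.
Apply a(0) = 2: A - \frac{26}{9} = 2 ⇒ A = \frac{44}{9}.
So a(n) = \frac{44 \left(-2\right)^{n}}{9} - \frac{7 n}{3} - \frac{26}{9}.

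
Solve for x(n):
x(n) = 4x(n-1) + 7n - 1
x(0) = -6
First-order linear with linear forcing.
Homogeneous solution: x_h(n) = A·(4)^n.
Try particular x_p(n) = pn + q. Substituting:
  pn + q = 4(p(n-1) + q) + 7n - 1.
Matching the n-coefficient: p = 4p + 7 ⇒ p = - \frac{7}{3}.
Matching constants: q = -4p + 4q - 1 ⇒ q = - \frac{25}{9}.
General: x(n) = A·(4)^n - \frac{7 n}{3} - \frac{25}{9}.
Apply x(0) = -6: A - \frac{25}{9} = -6 ⇒ A = - \frac{29}{9}.
So x(n) = - \frac{29 \cdot 4^{n}}{9} - \frac{7 n}{3} - \frac{25}{9}.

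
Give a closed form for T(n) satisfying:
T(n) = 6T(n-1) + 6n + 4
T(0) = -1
First-order linear with linear forcing.
Homogeneous solution: T_h(n) = A·(6)^n.
Try particular T_p(n) = pn + q. Substituting:
  pn + q = 6(p(n-1) + q) + 6n + 4.
Matching the n-coefficient: p = 6p + 6 ⇒ p = - \frac{6}{5}.
Matching constants: q = -6p + 6q + 4 ⇒ q = - \frac{56}{25}.
General: T(n) = A·(6)^n - \frac{6 n}{5} - \frac{56}{25}.
Apply T(0) = -1: A - \frac{56}{25} = -1 ⇒ A = \frac{31}{25}.
So T(n) = \frac{31 \cdot 6^{n}}{25} - \frac{6 n}{5} - \frac{56}{25}.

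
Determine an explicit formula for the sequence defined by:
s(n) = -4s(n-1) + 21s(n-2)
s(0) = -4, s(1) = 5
Characteristic equation: x² + 4x - 21 = 0, which factors as (x - (3))(x - (-7)) = 0.
Roots r₁ = 3, r₂ = -7 (distinct).
General solution: s(n) = A·(3)^n + B·(-7)^n.
From s(0) = -4: A + B = -4.
From s(1) = 5: 3A - 7B = 5.
Solving: A = - \frac{23}{10}, B = - \frac{17}{10}.
So s(n) = - \frac{17 \left(-7\right)^{n}}{10} - \frac{23 \cdot 3^{n}}{10}.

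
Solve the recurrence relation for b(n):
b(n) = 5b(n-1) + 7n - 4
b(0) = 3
First-order linear with linear forcing.
Homogeneous solution: b_h(n) = A·(5)^n.
Try particular b_p(n) = pn + q. Substituting:
  pn + q = 5(p(n-1) + q) + 7n - 4.
Matching the n-coefficient: p = 5p + 7 ⇒ p = - \frac{7}{4}.
Matching constants: q = -5p + 5q - 4 ⇒ q = - \frac{19}{16}.
General: b(n) = A·(5)^n - \frac{7 n}{4} - \frac{19}{16}.
Apply b(0) = 3: A - \frac{19}{16} = 3 ⇒ A = \frac{67}{16}.
So b(n) = \frac{67 \cdot 5^{n}}{16} - \frac{7 n}{4} - \frac{19}{16}.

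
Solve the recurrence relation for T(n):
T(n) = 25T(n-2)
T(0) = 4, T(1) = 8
Characteristic equation: x² - 25 = 0, which factors as (x - (5))(x - (-5)) = 0.
Roots r₁ = 5, r₂ = -5 (distinct).
General solution: T(n) = A·(5)^n + B·(-5)^n.
From T(0) = 4: A + B = 4.
From T(1) = 8: 5A - 5B = 8.
Solving: A = \frac{14}{5}, B = \frac{6}{5}.
So T(n) = \frac{6 \left(-5\right)^{n}}{5} + \frac{14 \cdot 5^{n}}{5}.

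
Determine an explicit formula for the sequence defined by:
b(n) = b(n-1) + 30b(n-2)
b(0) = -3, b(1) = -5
Characteristic equation: x² - x - 30 = 0, which factors as (x - (-5))(x - (6)) = 0.
Roots r₁ = -5, r₂ = 6 (distinct).
General solution: b(n) = A·(-5)^n + B·(6)^n.
From b(0) = -3: A + B = -3.
From b(1) = -5: -5A + 6B = -5.
Solving: A = - \frac{13}{11}, B = - \frac{20}{11}.
So b(n) = - \frac{13 \left(-5\right)^{n}}{11} - \frac{20 \cdot 6^{n}}{11}.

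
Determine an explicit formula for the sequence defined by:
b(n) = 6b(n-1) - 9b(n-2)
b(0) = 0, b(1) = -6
Characteristic equation: x² - 6x + 9 = 0, which is (x - (3))².
Repeated root r = 3.
General solution: b(n) = (A + Bn)·(3)^n.
From b(0) = 0: A = 0.
From b(1) = -6: (A + B)·(3) = -6 ⇒ B = -2.
So b(n) = \left(- 2 n\right) \cdot (3)^n.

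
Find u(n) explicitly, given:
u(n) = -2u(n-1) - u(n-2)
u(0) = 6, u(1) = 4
Characteristic equation: x² + 2x + 1 = 0, which is (x - (-1))².
Repeated root r = -1.
General solution: u(n) = (A + Bn)·(-1)^n.
From u(0) = 6: A = 6.
From u(1) = 4: (A + B)·(-1) = 4 ⇒ B = -10.
So u(n) = \left(6 - 10 n\right) \cdot (-1)^n.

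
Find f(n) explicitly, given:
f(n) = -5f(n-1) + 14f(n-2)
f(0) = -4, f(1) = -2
Characteristic equation: x² + 5x - 14 = 0, which factors as (x - (2))(x - (-7)) = 0.
Roots r₁ = 2, r₂ = -7 (distinct).
General solution: f(n) = A·(2)^n + B·(-7)^n.
From f(0) = -4: A + B = -4.
From f(1) = -2: 2A - 7B = -2.
Solving: A = - \frac{10}{3}, B = - \frac{2}{3}.
So f(n) = - \frac{2 \left(-7\right)^{n}}{3} - \frac{10 \cdot 2^{n}}{3}.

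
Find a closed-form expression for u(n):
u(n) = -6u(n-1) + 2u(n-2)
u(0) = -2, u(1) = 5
Characteristic equation: x² + 6x - 2 = 0.
Discriminant Δ = (-6)² + 4·(2) = 44.
Roots r₁,₂ = (-6 ± √44)/2, so r₁ = -3 + \sqrt{11}, r₂ = - \sqrt{11} - 3.
General solution: u(n) = A·r₁^n + B·r₂^n.
From the initial conditions, A + B = -2 and r₁A + r₂B = 5.
Since r₁ - r₂ = √44: A = (5 - (-2)r₂)/√44 = -1 - \frac{\sqrt{11}}{22}, and B = -2 - A = -1 + \frac{\sqrt{11}}{22}.
So u(n) = \left(-1 - \frac{\sqrt{11}}{22}\right)\left(-3 + \sqrt{11}\right)^n + \left(-1 + \frac{\sqrt{11}}{22}\right)\left(- \sqrt{11} - 3\right)^n.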